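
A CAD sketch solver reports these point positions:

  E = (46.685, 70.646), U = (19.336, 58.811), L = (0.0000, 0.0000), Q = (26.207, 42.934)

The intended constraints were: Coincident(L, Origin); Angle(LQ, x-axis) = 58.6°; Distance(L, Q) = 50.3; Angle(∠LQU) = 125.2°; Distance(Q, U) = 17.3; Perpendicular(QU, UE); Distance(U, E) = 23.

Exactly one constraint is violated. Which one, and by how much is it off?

Distance(U, E) = 23 — off by 6.80.

L = (0.00, 0.00) ✓; LQ at 58.60° ✓; |LQ| = 50.30 ✓; ∠LQU = 125.2° ✓; |QU| = 17.30 ✓; ∠(QU, UE) = 90.00° ✓; |UE| = 29.80 ✗.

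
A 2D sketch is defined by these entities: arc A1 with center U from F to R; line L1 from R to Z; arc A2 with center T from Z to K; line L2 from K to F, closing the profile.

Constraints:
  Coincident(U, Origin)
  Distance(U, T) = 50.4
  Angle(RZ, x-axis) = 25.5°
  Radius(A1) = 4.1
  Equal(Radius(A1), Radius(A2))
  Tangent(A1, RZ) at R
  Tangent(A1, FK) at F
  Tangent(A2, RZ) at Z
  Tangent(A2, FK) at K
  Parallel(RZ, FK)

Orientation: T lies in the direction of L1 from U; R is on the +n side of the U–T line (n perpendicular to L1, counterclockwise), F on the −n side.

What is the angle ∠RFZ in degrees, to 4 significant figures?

80.76°

Tangency of A1 to both parallel lines with radius 4.1 puts R and F at U ± 4.1·n: R = (-1.765, 3.701), F = (1.765, -3.701). Equal radii place Z and K the same way about T: Z = T + 4.1·n = (43.73, 25.40), K = T − 4.1·n = (47.26, 18.00). Then cos ∠RFZ = FR·FZ / (|FR||FZ|), giving 80.76°.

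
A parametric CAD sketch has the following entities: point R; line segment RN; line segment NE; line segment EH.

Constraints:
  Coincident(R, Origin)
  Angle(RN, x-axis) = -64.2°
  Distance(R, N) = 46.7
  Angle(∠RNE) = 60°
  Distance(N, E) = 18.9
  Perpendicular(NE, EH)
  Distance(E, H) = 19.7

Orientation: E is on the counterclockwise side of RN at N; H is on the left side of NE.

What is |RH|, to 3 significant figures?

21.2

R is at the origin; RN runs at -64.2° with length 46.7, so N = 46.7·(cos -64.2°, sin -64.2°) = (20.3, -42.0). ∠RNE = 60.0°, so NE runs at -64.2° + (180° − 60.0°) = 55.8° from the x-axis; with |NE| = 18.9, E = N + 18.9·(cos 55.8°, sin 55.8°) = (30.9, -26.4). The perpendicularity gives EH at right angles to NE; with |EH| = 19.7 on the left of NE, H = E + 19.7·(-0.827, 0.562) = (14.7, -15.3). Then |RH| = |H − R| = 21.2.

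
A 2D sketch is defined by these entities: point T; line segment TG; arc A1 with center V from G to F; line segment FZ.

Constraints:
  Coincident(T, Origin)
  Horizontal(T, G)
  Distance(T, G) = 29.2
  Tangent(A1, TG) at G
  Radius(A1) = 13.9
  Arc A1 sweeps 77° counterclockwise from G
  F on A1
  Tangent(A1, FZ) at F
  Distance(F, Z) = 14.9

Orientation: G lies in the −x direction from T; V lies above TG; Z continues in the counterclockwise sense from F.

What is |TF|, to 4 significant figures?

19.00

The tangent condition forces VG to be normal to TG, so V = G + (0, 13.9) = (-29.20, 13.90). On A1, G sits at bearing -90° from V; a 77° counterclockwise sweep puts F at bearing -13°, so F = V + 13.9·(cos -13°, sin -13°) = (-15.66, 10.77). Then |TF| = |F − T| = 19.00.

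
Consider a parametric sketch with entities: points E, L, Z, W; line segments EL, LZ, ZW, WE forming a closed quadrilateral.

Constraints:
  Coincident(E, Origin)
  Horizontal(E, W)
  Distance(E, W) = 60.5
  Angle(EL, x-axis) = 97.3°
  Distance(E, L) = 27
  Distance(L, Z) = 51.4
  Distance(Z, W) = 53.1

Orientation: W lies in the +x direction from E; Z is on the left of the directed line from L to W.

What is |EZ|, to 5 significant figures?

65.548

Checks: |LZ| = 51.40 ✓; |ZW| = 53.10 ✓.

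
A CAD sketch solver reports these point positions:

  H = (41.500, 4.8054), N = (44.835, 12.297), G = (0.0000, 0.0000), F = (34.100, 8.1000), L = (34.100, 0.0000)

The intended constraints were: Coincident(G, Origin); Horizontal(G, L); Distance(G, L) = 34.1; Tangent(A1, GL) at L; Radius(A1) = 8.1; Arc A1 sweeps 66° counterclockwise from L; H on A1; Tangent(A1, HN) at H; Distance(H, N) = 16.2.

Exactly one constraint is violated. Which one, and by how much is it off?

Distance(H, N) = 16.2 — off by 8.00.

G = (0.00, 0.00) ✓; G.y = 0.00, L.y = 0.00 ✓; |GL| = 34.10 ✓; ∠(FL, LG) = 90.00° ✓; |FL| = 8.100 ✓; bearing(F→H) − bearing(F→L) = 66.00° ✓; |FH| = 8.100 ✓; ∠(FH, HN) = 90.00° ✓; |HN| = 8.200 ✗.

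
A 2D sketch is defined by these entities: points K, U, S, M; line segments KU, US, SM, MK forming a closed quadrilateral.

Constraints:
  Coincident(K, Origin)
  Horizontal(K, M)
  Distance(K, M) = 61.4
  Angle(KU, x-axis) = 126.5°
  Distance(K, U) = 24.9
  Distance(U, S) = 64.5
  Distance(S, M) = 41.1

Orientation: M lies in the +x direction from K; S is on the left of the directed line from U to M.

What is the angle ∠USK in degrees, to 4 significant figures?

22.68°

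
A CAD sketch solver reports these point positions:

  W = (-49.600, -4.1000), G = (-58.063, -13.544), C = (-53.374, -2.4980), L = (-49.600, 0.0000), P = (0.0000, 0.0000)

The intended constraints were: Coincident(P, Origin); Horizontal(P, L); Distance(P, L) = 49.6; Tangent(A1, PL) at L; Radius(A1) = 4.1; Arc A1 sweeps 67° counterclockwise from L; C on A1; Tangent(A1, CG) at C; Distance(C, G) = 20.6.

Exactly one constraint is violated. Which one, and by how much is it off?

Distance(C, G) = 20.6 — off by 8.60.

P = (0.00, 0.00) ✓; P.y = 0.00, L.y = 0.00 ✓; |PL| = 49.60 ✓; ∠(WL, LP) = 90.00° ✓; |WL| = 4.100 ✓; bearing(W→C) − bearing(W→L) = 67.00° ✓; |WC| = 4.100 ✓; ∠(WC, CG) = 90.00° ✓; |CG| = 12.00 ✗.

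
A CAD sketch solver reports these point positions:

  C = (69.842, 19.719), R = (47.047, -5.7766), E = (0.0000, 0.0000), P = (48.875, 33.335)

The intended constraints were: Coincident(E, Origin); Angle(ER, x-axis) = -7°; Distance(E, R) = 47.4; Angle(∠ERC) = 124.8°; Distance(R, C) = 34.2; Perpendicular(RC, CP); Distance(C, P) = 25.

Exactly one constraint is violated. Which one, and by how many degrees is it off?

Perpendicular(RC, CP) — off by 8.80°.

E = (0.00, 0.00) ✓; ER at -7.000° ✓; |ER| = 47.40 ✓; ∠ERC = 124.8° ✓; |RC| = 34.20 ✓; ∠(RC, CP) = 98.80° ✗; |CP| = 25.00 ✓.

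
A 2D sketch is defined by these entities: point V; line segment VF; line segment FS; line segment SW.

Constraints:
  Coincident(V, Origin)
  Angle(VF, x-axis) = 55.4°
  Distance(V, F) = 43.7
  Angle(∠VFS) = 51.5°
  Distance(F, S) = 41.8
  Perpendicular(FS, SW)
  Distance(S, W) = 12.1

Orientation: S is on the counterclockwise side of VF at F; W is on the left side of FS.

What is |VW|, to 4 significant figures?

26.49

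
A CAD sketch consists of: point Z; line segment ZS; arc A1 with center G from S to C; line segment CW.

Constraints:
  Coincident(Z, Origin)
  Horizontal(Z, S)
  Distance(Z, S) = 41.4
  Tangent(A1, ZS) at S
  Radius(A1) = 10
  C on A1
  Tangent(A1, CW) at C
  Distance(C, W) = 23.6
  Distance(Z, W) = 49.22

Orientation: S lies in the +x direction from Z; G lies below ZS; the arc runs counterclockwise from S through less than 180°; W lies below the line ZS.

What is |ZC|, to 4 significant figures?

33.50

Checks: Z = (0.00, 0.00) ✓; |GC| = 10.00 ✓; ∠(GC, CW) = 90.00° ✓; |CW| = 23.60 ✓; |ZW| = 49.22 ✓.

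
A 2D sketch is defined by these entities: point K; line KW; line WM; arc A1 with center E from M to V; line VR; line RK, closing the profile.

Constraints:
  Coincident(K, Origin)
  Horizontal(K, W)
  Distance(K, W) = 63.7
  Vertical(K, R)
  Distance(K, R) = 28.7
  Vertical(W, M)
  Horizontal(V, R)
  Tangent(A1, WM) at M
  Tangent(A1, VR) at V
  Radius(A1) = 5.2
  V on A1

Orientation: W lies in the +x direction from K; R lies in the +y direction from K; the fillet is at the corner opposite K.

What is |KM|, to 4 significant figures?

67.90

The virtual corner opposite K is at (63.70, 28.70). Tangency of A1 to WM means the radius EM is perpendicular to WM and since A1 is tangent to VR there, EV ⟂ VR, with radius 5.2, so the center E sits 5.2 in from both sides at E = (58.50, 23.50). That places the tangent points at M = (63.70, 23.50) on WM and V = (58.50, 28.70) on VR. Then |KM| = |M − K| = 67.90.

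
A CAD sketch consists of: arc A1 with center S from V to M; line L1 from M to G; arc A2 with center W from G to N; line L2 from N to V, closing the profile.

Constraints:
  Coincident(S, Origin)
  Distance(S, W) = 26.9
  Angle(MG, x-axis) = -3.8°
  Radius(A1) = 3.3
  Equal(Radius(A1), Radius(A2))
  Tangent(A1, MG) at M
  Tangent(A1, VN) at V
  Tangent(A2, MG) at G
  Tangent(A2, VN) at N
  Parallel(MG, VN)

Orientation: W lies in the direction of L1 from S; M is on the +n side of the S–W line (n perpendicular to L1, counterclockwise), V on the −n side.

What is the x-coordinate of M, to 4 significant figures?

0.2187

The slot axis is L1's direction at -3.8°, so u = (cos -3.8°, sin -3.8°) = (0.9978, -0.06627) and n = (−sin -3.8°, cos -3.8°) = (0.06627, 0.9978). S is at the origin and W lies 26.9 along u from S, so W = 26.9·u = (26.84, -1.783). Tangency of A1 to both parallel lines with radius 3.3 puts M and V at S ± 3.3·n: M = (0.2187, 3.293), V = (-0.2187, -3.293). So M.x = 0.2187.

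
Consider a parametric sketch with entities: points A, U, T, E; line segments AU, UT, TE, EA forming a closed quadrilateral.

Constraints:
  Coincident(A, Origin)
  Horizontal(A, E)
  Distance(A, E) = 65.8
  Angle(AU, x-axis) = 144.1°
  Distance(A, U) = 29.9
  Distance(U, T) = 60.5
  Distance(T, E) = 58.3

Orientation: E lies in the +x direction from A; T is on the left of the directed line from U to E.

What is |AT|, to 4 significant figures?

54.21

Checks: |UT| = 60.50 ✓; |TE| = 58.30 ✓.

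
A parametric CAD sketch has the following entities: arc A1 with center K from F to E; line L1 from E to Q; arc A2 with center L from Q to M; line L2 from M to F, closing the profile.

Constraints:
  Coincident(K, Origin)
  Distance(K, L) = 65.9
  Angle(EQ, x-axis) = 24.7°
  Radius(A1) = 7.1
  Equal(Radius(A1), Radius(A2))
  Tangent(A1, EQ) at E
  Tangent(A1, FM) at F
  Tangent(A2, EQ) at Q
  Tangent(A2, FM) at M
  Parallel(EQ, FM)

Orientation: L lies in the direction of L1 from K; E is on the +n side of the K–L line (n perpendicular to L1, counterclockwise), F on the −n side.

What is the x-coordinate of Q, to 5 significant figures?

56.904

The slot axis is L1's direction at 24.7°, so u = (cos 24.7°, sin 24.7°) = (0.90851, 0.41787) and n = (−sin 24.7°, cos 24.7°) = (-0.41787, 0.90851). K is at the origin and L lies 65.9 along u from K, so L = 65.9·u = (59.871, 27.537). Tangency of A1 to both parallel lines with radius 7.1 puts E and F at K ± 7.1·n: E = (-2.9669, 6.4504), F = (2.9669, -6.4504). Equal radii place Q and M the same way about L: Q = L + 7.1·n = (56.904, 33.988), M = L − 7.1·n = (62.838, 21.087). So Q.x = 56.904.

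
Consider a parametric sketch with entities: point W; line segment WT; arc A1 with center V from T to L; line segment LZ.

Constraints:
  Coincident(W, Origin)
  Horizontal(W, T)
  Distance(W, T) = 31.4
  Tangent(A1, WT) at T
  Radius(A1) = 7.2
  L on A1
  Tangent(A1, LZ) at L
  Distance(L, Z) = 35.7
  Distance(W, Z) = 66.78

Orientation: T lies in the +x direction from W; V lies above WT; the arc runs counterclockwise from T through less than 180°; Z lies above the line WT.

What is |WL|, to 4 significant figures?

37.10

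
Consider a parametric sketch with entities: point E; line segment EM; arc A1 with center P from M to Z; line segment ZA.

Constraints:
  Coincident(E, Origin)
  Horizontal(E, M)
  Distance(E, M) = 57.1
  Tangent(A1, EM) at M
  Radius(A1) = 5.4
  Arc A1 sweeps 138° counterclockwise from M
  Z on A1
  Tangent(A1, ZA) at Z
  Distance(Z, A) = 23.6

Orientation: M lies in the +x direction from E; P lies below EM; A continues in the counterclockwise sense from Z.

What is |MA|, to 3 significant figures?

28.8

On A1, M sits at bearing 90° from P; a 138° counterclockwise sweep puts Z at bearing 228°, so Z = P + 5.4·(cos 228°, sin 228°) = (53.5, -9.41). Since A1 is tangent to ZA there, PZ ⟂ ZA, so ZA runs along (−sin 228°, cos 228°); with |ZA| = 23.6, A = (71.0, -25.2). Then |MA| = |A − M| = 28.8.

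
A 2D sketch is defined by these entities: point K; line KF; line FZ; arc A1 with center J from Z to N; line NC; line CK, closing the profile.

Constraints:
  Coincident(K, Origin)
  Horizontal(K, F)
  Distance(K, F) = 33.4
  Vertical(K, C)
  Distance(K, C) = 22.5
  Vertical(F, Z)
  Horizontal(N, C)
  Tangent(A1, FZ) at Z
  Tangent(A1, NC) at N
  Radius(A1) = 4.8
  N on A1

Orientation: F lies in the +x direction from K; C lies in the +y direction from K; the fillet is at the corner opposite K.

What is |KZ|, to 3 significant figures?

37.8

The virtual corner opposite K is at (33.4, 22.5). Tangency of A1 to FZ means the radius JZ is perpendicular to FZ and since A1 is tangent to NC there, JN ⟂ NC, with radius 4.8, so the center J sits 4.8 in from both sides at J = (28.6, 17.7). That places the tangent points at Z = (33.4, 17.7) on FZ and N = (28.6, 22.5) on NC. Then |KZ| = |Z − K| = 37.8.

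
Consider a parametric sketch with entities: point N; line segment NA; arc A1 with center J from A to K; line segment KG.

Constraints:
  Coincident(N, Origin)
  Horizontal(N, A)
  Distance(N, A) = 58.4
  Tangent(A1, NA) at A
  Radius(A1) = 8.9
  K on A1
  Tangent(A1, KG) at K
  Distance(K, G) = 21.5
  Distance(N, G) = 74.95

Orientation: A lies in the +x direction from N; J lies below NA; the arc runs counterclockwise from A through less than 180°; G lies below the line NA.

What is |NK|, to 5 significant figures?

54.841

N is at the origin; NA is horizontal with |NA| = 58.4 and A on the +x side, so A = (58.400, 0.0000). A1 meets NA tangentially, so JA is at right angles to NA, so J = A + (0, -8.9) = (58.400, -8.9000). Since JK ⟂ KG (tangency), |JG| = √(8.9² + 21.5²) = 23.269 regardless of where K sits on A1. So G lies on both circle(N, 74.95) and circle(J, 23.269); the below-NA intersection is G = (68.810, -29.711). K is the foot of the tangent from G: K = (52.568, -15.623).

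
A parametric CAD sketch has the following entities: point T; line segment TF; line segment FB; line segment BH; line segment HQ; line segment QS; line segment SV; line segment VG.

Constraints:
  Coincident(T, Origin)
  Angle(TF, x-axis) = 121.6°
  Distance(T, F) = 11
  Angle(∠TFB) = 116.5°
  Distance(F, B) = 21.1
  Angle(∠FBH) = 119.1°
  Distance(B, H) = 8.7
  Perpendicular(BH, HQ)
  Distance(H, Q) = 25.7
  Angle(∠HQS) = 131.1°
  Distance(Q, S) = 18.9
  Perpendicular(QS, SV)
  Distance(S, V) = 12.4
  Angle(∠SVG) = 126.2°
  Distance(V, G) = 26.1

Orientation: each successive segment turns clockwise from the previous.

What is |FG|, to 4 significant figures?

15.29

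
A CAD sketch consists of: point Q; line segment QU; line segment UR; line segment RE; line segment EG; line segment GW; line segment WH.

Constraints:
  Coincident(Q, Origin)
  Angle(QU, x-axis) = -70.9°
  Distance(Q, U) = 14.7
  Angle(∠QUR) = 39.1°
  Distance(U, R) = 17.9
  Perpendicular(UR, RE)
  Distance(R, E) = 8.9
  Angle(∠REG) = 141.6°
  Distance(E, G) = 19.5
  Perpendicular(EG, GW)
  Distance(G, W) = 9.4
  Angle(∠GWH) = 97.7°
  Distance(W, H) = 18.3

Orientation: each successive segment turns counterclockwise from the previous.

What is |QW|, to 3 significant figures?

15.8

∠REG = 141.6° gives EG at -162° from the x-axis; with |EG| = 19.5, G = (-15.9, -0.181). The perpendicularity gives GW at right angles to EG, so GW runs at -71.6°; with |GW| = 9.4, W = (-13.0, -9.10). Then |QW| = |W − Q| = 15.8.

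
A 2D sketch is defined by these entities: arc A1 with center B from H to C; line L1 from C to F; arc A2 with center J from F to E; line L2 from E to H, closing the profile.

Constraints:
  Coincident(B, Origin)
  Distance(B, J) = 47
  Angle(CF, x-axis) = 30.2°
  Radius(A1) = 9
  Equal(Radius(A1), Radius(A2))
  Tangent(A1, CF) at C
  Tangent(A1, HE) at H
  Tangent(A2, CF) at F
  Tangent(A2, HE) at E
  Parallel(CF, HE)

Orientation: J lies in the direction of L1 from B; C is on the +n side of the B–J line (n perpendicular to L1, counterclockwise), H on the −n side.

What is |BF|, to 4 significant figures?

47.85

The slot axis is L1's direction at 30.2°, so u = (cos 30.2°, sin 30.2°) = (0.8643, 0.5030) and n = (−sin 30.2°, cos 30.2°) = (-0.5030, 0.8643). B is at the origin and J lies 47.0 along u from B, so J = 47.0·u = (40.62, 23.64). Tangency of A1 to both parallel lines with radius 9.0 puts C and H at B ± 9.0·n: C = (-4.527, 7.778), H = (4.527, -7.778). Equal radii place F and E the same way about J: F = J + 9.0·n = (36.09, 31.42), E = J − 9.0·n = (45.15, 15.86). Then |BF| = |F − B| = 47.85.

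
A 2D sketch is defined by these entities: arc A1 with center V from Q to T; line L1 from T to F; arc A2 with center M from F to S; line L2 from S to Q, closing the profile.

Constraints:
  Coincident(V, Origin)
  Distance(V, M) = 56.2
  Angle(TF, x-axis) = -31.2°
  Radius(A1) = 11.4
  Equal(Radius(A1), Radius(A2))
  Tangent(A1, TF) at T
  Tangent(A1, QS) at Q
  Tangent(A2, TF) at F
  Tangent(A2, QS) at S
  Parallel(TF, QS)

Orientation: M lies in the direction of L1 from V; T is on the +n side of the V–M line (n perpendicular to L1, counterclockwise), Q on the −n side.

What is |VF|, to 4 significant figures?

57.34

The slot axis is L1's direction at -31.2°, so u = (cos -31.2°, sin -31.2°) = (0.8554, -0.5180) and n = (−sin -31.2°, cos -31.2°) = (0.5180, 0.8554). V is at the origin and M lies 56.2 along u from V, so M = 56.2·u = (48.07, -29.11). Tangency of A1 to both parallel lines with radius 11.4 puts T and Q at V ± 11.4·n: T = (5.906, 9.751), Q = (-5.906, -9.751). Equal radii place F and S the same way about M: F = M + 11.4·n = (53.98, -19.36), S = M − 11.4·n = (42.17, -38.86). Then |VF| = |F − V| = 57.34.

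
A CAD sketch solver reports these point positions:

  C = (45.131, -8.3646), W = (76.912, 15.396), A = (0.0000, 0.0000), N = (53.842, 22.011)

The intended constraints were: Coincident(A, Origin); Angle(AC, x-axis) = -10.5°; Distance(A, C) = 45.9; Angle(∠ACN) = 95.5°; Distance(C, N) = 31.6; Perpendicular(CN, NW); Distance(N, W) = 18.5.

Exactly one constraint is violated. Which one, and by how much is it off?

Distance(N, W) = 18.5 — off by 5.50.

A = (0.00, 0.00) ✓; AC at -10.50° ✓; |AC| = 45.90 ✓; ∠ACN = 95.50° ✓; |CN| = 31.60 ✓; ∠(CN, NW) = 90.00° ✓; |NW| = 24.00 ✗.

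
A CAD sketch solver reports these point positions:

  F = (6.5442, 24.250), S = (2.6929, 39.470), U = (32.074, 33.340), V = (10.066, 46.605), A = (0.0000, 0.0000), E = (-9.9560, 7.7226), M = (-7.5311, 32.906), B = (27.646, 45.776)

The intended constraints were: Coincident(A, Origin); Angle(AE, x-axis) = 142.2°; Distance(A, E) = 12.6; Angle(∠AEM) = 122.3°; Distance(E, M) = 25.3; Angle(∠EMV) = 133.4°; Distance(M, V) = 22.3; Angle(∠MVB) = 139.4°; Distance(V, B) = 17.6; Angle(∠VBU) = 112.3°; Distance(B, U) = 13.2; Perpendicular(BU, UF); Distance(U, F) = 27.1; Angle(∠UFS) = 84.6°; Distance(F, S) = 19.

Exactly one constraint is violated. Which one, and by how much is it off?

Distance(F, S) = 19 — off by 3.30.

A = (0.00, 0.00) ✓; AE at 142.2° ✓; |AE| = 12.60 ✓; ∠AEM = 122.3° ✓; |EM| = 25.30 ✓; ∠EMV = 133.4° ✓; |MV| = 22.30 ✓; ∠MVB = 139.4° ✓; |VB| = 17.60 ✓; ∠VBU = 112.3° ✓; |BU| = 13.20 ✓; ∠(BU, UF) = 90.00° ✓; |UF| = 27.10 ✓; ∠UFS = 84.60° ✓; |FS| = 15.70 ✗.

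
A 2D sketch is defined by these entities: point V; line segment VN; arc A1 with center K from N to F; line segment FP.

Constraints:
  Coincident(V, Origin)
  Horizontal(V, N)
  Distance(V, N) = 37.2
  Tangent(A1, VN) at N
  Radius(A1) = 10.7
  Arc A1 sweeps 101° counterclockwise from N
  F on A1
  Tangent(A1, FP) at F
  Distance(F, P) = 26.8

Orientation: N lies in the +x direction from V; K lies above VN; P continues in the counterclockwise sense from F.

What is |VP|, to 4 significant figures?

57.78

V is at the origin; VN is horizontal with |VN| = 37.2 and N on the +x side, so N = (37.20, 0.000). Tangency of A1 to VN means the radius KN is perpendicular to VN, so K = N + (0, 10.7) = (37.20, 10.70). On A1, N sits at bearing -90° from K; a 101° counterclockwise sweep puts F at bearing 11°, so F = K + 10.7·(cos 11°, sin 11°) = (47.70, 12.74). Tangency of A1 to FP means the radius KF is perpendicular to FP, so FP runs along (−sin 11°, cos 11°); with |FP| = 26.8, P = (42.59, 39.05). Then |VP| = |P − V| = 57.78.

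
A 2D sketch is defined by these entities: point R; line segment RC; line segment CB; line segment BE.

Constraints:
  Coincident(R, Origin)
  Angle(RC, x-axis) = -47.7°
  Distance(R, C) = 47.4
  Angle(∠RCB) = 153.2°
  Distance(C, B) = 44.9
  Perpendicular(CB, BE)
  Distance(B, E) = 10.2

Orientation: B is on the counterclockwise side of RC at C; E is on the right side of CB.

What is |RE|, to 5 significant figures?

92.748

∠RCB = 153.2°, so CB runs at -47.7° + (180° − 153.2°) = -20.900° from the x-axis; with |CB| = 44.9, B = C + 44.9·(cos -20.900°, sin -20.900°) = (73.847, -51.076). CB ⟂ BE; with |BE| = 10.2 on the right of CB, E = B + 10.2·(-0.35674, -0.93420) = (70.208, -60.605). Then |RE| = |E − R| = 92.748.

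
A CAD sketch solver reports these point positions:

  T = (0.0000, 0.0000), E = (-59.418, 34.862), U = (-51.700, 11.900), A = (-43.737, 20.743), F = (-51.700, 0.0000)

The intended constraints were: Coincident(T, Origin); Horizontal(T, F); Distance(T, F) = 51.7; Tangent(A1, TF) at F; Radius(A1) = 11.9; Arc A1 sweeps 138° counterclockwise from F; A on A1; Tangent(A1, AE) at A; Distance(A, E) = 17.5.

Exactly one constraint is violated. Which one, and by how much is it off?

Distance(A, E) = 17.5 — off by 3.60.

T = (0.00, 0.00) ✓; T.y = 0.00, F.y = 0.00 ✓; |TF| = 51.70 ✓; ∠(UF, FT) = 90.00° ✓; |UF| = 11.90 ✓; bearing(U→A) − bearing(U→F) = 138.0° ✓; |UA| = 11.90 ✓; ∠(UA, AE) = 90.00° ✓; |AE| = 21.10 ✗.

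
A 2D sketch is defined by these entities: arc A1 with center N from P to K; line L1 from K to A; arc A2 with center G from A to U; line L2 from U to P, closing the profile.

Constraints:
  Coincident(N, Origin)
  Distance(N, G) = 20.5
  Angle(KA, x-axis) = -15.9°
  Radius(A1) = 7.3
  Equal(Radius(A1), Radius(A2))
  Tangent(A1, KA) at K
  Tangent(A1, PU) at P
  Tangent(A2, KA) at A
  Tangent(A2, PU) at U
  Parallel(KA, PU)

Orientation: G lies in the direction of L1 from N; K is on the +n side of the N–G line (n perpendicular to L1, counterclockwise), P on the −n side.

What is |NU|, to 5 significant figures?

21.761

The slot axis is L1's direction at -15.9°, so u = (cos -15.9°, sin -15.9°) = (0.96174, -0.27396) and n = (−sin -15.9°, cos -15.9°) = (0.27396, 0.96174). N is at the origin and G lies 20.5 along u from N, so G = 20.5·u = (19.716, -5.6162). Tangency of A1 to both parallel lines with radius 7.3 puts K and P at N ± 7.3·n: K = (1.9999, 7.0207), P = (-1.9999, -7.0207). Equal radii place A and U the same way about G: A = G + 7.3·n = (21.716, 1.4045), U = G − 7.3·n = (17.716, -12.637). Then |NU| = |U − N| = 21.761.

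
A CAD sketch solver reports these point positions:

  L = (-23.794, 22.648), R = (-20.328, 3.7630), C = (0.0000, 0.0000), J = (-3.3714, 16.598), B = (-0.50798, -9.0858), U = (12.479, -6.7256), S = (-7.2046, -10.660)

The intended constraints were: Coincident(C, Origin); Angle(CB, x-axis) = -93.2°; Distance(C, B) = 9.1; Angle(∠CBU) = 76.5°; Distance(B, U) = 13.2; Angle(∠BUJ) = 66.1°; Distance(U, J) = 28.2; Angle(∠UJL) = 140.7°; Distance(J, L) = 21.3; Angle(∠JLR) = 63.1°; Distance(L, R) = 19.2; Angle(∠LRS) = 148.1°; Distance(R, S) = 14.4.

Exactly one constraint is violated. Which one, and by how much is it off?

Distance(R, S) = 14.4 — off by 5.10.

C = (0.00, 0.00) ✓; CB at -93.20° ✓; |CB| = 9.100 ✓; ∠CBU = 76.50° ✓; |BU| = 13.20 ✓; ∠BUJ = 66.10° ✓; |UJ| = 28.20 ✓; ∠UJL = 140.7° ✓; |JL| = 21.30 ✓; ∠JLR = 63.10° ✓; |LR| = 19.20 ✓; ∠LRS = 148.1° ✓; |RS| = 19.50 ✗.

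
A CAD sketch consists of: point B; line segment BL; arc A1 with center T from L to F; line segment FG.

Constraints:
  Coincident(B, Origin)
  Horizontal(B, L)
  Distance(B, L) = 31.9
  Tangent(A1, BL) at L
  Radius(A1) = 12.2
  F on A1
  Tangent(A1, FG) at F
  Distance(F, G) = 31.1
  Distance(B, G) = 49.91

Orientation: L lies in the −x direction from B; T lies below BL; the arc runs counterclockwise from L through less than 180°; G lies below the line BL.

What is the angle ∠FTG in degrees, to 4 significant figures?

68.58°

B is at the origin; BL is horizontal with |BL| = 31.9 and L on the −x side, so L = (-31.90, 0.000). Tangency of A1 to BL means the radius TL is perpendicular to BL, so T = L + (0, -12.2) = (-31.90, -12.20). Since TF ⟂ FG (tangency), |TG| = √(12.2² + 31.1²) = 33.41 regardless of where F sits on A1. So G lies on both circle(B, 49.91) and circle(T, 33.41); the below-BL intersection is G = (-22.87, -44.36). F is the foot of the tangent from G: F = (-41.63, -19.56).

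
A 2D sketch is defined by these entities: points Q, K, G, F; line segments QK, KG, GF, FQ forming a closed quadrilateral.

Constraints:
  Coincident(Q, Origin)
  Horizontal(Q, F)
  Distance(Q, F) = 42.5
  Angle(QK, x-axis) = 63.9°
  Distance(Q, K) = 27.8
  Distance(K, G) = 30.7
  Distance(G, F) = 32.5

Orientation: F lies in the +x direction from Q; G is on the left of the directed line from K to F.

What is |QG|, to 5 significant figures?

53.098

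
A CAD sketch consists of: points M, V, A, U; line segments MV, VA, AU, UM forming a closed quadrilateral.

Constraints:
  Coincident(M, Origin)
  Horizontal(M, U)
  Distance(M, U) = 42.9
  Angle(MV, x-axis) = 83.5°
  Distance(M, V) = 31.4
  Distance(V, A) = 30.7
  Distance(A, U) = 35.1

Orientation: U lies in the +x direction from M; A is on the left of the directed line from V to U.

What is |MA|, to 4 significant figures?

48.16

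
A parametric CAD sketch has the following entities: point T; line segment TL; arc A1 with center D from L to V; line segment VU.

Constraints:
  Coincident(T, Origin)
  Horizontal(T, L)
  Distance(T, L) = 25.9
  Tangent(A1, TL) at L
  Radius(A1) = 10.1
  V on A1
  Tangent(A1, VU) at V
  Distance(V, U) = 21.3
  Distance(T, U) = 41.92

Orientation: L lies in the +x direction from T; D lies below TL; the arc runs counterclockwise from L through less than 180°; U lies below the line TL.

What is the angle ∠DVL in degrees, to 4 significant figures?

33.42°

Checks: |DV| = 10.10 ✓; ∠(DV, VU) = 90.00° ✓; |VU| = 21.30 ✓; |TU| = 41.92 ✓.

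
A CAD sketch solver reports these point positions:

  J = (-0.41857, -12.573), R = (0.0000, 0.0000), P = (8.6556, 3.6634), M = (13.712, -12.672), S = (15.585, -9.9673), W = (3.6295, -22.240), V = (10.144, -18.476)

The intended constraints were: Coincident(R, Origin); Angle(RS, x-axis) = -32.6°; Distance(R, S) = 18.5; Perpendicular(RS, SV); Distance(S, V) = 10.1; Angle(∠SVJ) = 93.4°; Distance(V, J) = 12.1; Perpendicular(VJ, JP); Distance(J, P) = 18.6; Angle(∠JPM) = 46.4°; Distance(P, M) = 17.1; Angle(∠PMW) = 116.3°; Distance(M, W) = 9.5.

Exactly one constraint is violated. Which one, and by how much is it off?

Distance(M, W) = 9.5 — off by 4.40.

R = (0.00, 0.00) ✓; RS at -32.60° ✓; |RS| = 18.50 ✓; ∠(RS, SV) = 90.00° ✓; |SV| = 10.10 ✓; ∠SVJ = 93.40° ✓; |VJ| = 12.10 ✓; ∠(VJ, JP) = 90.00° ✓; |JP| = 18.60 ✓; ∠JPM = 46.40° ✓; |PM| = 17.10 ✓; ∠PMW = 116.3° ✓; |MW| = 13.90 ✗.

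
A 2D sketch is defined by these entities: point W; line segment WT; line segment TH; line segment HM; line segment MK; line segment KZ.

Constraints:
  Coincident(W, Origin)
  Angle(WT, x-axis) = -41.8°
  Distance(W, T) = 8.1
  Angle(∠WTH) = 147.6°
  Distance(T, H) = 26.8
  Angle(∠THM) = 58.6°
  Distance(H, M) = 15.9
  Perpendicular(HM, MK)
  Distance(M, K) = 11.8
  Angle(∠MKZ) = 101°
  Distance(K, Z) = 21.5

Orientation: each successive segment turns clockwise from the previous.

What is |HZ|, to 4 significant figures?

16.73

W is at the origin; WT runs at -41.8° with length 8.1, so T = (6.038, -5.399). ∠WTH = 147.6° gives TH at -74.20° from the x-axis; with |TH| = 26.8, H = (13.34, -31.19). ∠THM = 58.6° gives HM at 164.4° from the x-axis; with |HM| = 15.9, M = (-1.979, -26.91). HM is perpendicular to MK, so MK runs at 74.40°; with |MK| = 11.8, K = (1.194, -15.55). ∠MKZ = 101.0° gives KZ at -4.600° from the x-axis; with |KZ| = 21.5, Z = (22.63, -17.27). Then |HZ| = |Z − H| = 16.73.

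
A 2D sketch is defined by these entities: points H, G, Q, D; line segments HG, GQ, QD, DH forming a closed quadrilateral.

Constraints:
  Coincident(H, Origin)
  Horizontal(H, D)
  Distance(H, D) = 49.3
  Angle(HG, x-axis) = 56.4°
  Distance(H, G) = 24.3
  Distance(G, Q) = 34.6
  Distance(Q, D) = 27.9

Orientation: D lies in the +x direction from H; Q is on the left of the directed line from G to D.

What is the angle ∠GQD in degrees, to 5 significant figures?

81.646°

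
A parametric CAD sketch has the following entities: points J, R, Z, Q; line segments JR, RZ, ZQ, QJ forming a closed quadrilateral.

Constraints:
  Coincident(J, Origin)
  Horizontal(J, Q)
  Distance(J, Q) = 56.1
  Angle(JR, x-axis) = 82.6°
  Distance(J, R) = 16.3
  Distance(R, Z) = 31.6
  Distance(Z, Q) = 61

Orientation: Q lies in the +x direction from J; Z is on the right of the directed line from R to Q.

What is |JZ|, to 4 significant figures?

15.32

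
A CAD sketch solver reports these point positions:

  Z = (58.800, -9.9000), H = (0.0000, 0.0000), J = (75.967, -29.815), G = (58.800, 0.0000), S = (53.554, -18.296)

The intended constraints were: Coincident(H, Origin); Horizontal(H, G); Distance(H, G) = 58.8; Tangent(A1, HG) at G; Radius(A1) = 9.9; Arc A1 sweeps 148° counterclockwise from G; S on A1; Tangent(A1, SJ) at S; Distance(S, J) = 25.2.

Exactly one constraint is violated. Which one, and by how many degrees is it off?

Tangent(A1, SJ) at S — off by 4.80°.

H = (0.00, 0.00) ✓; H.y = 0.00, G.y = 0.00 ✓; |HG| = 58.80 ✓; ∠(ZG, GH) = 90.00° ✓; |ZG| = 9.900 ✓; bearing(Z→S) − bearing(Z→G) = 148.0° ✓; |ZS| = 9.900 ✓; ∠(ZS, SJ) = 85.20° ✗; |SJ| = 25.20 ✓.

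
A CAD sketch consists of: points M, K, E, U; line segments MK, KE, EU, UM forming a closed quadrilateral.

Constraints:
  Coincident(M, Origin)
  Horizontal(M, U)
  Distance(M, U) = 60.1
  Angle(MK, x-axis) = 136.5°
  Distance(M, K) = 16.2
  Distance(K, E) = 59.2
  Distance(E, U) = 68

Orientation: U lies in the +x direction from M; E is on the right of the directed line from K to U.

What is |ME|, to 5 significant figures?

45.261

M is at the origin; MU is horizontal with |MU| = 60.1 and U in +x, so U = (60.1, 0). MK runs at 136.5° with |MK| = 16.2, so K = (-11.751, 11.151). E is determined by |KE| = 59.2 and |EU| = 68.0 together: it lies at the intersection of circle(K, 59.2) and circle(U, 68.0). With |KU| = 72.711, the foot of the radical line on KU is 28.658 from K and the perpendicular offset is √(59.2² − 28.658²) = 51.801. Taking the right-of-KU solution: E = (8.6238, -44.432).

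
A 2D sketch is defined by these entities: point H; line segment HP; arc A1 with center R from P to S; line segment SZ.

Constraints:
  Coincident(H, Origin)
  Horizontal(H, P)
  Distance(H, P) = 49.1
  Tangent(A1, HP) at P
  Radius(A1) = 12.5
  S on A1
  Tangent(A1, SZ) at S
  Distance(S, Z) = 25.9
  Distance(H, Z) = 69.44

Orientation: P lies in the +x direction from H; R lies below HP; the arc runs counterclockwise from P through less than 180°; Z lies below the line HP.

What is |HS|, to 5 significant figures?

44.706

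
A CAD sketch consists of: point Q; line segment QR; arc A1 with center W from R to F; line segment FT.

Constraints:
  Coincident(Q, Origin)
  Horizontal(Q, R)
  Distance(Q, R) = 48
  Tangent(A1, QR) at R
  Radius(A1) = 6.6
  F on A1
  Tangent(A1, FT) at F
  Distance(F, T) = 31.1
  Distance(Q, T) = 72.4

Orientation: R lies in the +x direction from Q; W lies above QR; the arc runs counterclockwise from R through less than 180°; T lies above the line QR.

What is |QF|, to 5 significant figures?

54.474

Checks: ∠(WR, RQ) = 90.00° ✓; |WF| = 6.600 ✓; ∠(WF, FT) = 90.00° ✓; |FT| = 31.10 ✓; |QT| = 72.40 ✓.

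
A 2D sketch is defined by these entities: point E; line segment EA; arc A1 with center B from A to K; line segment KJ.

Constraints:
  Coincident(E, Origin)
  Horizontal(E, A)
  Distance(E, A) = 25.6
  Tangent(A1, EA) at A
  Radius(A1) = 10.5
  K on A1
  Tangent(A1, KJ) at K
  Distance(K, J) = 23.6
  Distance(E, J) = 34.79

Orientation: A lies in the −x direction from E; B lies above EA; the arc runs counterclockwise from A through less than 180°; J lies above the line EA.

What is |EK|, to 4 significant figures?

17.74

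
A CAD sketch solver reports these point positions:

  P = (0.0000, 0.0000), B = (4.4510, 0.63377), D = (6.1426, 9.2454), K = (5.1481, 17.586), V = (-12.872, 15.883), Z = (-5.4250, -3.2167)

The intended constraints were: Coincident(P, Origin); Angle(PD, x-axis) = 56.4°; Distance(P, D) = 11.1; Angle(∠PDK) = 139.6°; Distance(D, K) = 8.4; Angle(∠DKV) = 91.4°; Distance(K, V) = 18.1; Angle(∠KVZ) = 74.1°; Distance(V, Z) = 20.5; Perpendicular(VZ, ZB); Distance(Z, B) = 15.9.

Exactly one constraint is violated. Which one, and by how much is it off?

Distance(Z, B) = 15.9 — off by 5.30.

P = (0.00, 0.00) ✓; PD at 56.40° ✓; |PD| = 11.10 ✓; ∠PDK = 139.6° ✓; |DK| = 8.400 ✓; ∠DKV = 91.40° ✓; |KV| = 18.10 ✓; ∠KVZ = 74.10° ✓; |VZ| = 20.50 ✓; ∠(VZ, ZB) = 90.00° ✓; |ZB| = 10.60 ✗.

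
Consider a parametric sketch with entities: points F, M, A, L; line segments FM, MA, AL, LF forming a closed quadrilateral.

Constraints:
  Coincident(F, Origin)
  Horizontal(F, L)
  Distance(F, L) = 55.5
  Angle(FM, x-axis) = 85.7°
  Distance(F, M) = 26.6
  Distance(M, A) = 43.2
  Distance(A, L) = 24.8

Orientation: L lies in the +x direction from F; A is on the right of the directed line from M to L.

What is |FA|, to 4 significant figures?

31.70

Checks: FM at 85.70° ✓; |MA| = 43.20 ✓; |AL| = 24.80 ✓.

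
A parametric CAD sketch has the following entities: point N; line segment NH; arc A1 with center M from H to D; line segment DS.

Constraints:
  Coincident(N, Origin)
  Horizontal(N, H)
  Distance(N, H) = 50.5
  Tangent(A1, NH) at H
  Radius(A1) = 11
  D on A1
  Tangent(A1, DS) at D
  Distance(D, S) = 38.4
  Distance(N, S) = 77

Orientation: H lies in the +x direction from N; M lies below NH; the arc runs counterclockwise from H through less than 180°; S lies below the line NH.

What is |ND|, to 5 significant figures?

43.792

N is at the origin; N and H share the same y with |NH| = 50.5 and H on the +x side, so H = (50.500, 0.0000). A1 meets NH tangentially, so MH is at right angles to NH, so M = H + (0, -11) = (50.500, -11.000). Since MD ⟂ DS (tangency), |MS| = √(11.0² + 38.4²) = 39.944 regardless of where D sits on A1. So S lies on both circle(N, 77.0) and circle(M, 39.944); the below-NH intersection is S = (58.430, -50.149). D is the foot of the tangent from S: D = (40.737, -16.068).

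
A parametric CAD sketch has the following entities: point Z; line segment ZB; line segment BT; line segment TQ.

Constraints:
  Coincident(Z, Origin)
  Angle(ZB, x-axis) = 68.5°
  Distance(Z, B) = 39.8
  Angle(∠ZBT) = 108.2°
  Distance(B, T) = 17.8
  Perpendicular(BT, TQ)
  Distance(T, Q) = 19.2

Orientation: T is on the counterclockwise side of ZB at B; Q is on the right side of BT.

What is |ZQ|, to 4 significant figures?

64.53

Z is at the origin; ZB runs at 68.5° with length 39.8, so B = 39.8·(cos 68.5°, sin 68.5°) = (14.59, 37.03). ∠ZBT = 108.2°, so BT runs at 68.5° + (180° − 108.2°) = 140.3° from the x-axis; with |BT| = 17.8, T = B + 17.8·(cos 140.3°, sin 140.3°) = (0.8914, 48.40). BT is perpendicular to TQ; with |TQ| = 19.2 on the right of BT, Q = T + 19.2·(0.6388, 0.7694) = (13.16, 63.17). Then |ZQ| = |Q − Z| = 64.53.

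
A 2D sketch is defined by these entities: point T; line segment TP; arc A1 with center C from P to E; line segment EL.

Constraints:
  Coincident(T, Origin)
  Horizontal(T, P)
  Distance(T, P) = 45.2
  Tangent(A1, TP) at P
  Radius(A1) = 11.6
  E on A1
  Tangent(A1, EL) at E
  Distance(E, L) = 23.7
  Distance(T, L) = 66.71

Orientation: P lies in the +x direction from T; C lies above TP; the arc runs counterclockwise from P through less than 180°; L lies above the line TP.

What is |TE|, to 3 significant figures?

58.0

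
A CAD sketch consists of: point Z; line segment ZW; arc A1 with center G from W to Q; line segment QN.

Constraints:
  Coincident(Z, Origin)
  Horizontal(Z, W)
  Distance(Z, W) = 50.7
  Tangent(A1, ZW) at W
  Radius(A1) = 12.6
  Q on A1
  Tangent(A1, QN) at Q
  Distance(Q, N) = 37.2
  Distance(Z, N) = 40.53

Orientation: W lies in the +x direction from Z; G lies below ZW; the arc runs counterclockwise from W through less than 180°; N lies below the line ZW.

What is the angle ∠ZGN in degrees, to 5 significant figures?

50.158°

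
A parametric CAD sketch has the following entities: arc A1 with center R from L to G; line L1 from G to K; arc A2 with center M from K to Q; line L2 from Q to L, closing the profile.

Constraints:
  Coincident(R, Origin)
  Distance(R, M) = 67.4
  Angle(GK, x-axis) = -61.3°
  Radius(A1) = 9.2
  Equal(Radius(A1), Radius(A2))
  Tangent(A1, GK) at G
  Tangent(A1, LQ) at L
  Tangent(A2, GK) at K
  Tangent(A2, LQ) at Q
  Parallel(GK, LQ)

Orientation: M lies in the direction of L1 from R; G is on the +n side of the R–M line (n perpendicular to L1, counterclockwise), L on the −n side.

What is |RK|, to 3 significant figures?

68.0

The slot axis is L1's direction at -61.3°, so u = (cos -61.3°, sin -61.3°) = (0.480, -0.877) and n = (−sin -61.3°, cos -61.3°) = (0.877, 0.480). R is at the origin and M lies 67.4 along u from R, so M = 67.4·u = (32.4, -59.1). Tangency of A1 to both parallel lines with radius 9.2 puts G and L at R ± 9.2·n: G = (8.07, 4.42), L = (-8.07, -4.42). Equal radii place K and Q the same way about M: K = M + 9.2·n = (40.4, -54.7), Q = M − 9.2·n = (24.3, -63.5). Then |RK| = |K − R| = 68.0.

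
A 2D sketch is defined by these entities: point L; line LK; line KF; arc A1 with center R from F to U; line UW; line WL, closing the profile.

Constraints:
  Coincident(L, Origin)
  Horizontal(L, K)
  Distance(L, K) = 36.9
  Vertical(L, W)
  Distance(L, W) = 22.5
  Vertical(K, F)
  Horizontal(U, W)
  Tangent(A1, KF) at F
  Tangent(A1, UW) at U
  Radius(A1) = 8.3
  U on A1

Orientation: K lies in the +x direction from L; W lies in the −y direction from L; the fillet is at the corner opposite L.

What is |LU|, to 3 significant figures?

36.4

L is at the origin; L and K share the same y with |LK| = 36.9 and K on the +x side, so K = (36.9, 0.00). L and W share the same x with |LW| = 22.5 and W on the −y side, so W = (0.00, -22.5). The virtual corner opposite L is at (36.9, -22.5). Tangency of A1 to KF means the radius RF is perpendicular to KF and the tangent condition forces RU to be normal to UW, with radius 8.3, so the center R sits 8.3 in from both sides at R = (28.6, -14.2). That places the tangent points at F = (36.9, -14.2) on KF and U = (28.6, -22.5) on UW. Then |LU| = |U − L| = 36.4.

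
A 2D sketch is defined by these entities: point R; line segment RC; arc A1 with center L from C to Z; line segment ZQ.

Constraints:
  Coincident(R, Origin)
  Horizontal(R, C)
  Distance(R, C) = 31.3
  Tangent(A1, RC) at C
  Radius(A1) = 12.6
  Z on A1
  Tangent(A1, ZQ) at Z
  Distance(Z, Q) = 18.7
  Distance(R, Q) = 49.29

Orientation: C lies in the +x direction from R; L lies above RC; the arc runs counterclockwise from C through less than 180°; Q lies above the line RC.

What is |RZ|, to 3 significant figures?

46.3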